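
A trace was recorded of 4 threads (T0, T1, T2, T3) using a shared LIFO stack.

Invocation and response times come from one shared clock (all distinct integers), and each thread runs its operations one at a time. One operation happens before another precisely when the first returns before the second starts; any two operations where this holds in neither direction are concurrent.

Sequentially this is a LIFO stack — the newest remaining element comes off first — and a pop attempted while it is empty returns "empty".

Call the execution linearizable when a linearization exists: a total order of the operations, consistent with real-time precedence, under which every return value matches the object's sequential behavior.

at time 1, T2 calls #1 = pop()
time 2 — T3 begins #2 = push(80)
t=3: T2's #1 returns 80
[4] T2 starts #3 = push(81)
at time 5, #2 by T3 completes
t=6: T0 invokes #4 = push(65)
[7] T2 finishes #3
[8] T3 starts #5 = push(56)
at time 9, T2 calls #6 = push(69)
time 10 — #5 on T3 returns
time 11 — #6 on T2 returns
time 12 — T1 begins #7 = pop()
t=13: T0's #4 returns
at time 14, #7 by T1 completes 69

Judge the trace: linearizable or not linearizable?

a witness: #2, #1, #3, #4, #5, #6, #7
1. #2 push(80), leaving stack <80>
2. #1 pop() → 80, leaving stack <>
3. #3 push(81), leaving stack <81>
4. #4 push(65), leaving stack <81,65>
5. #5 push(56), leaving stack <81,65,56>
6. #6 push(69), leaving stack <81,65,56,69>
7. #7 pop() → 69, leaving stack <81,65,56>

linearizable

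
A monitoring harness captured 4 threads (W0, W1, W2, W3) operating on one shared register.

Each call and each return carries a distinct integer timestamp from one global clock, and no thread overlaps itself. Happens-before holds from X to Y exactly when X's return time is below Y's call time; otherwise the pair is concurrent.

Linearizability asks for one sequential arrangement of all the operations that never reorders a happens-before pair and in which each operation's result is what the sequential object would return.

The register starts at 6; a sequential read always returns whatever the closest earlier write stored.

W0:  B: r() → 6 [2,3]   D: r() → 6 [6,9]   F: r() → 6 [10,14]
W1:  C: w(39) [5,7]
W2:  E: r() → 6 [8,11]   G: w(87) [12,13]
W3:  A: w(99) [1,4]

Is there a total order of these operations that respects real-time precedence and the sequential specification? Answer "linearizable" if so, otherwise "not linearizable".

through event 8 a valid linearization exists; event 9 (D responding at time 9) ends that
checked exhaustively: 4 real-time-consistent orders of 4 completed operations, zero legal register replays
completion choices over the 1 pending operation (E) were checked; none helps
take A, B, C, D (pending dropped): step 2 already fails, because B r() → 6 cannot occur there
take A, B, D, C (pending dropped): step 2 already fails, because B r() → 6 cannot occur there

not linearizable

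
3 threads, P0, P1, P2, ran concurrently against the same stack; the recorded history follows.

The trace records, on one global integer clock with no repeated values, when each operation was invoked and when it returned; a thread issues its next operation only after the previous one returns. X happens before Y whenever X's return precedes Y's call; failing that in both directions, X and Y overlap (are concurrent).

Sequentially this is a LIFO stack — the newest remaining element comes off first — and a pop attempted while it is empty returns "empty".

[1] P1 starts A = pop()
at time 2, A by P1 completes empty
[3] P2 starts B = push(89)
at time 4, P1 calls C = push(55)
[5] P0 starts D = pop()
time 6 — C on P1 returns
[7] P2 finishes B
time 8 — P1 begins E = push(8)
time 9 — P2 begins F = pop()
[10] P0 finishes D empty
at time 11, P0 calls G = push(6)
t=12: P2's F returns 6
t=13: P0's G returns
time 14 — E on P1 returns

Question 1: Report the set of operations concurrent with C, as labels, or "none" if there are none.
B, D

C spans [4,6]: anything still running between times 4 and 6 counts as concurrent
A [1,2]: before
B [3,7]: concurrent
D [5,10]: concurrent
E [8,14]: after
F [9,12]: after
G [11,13]: after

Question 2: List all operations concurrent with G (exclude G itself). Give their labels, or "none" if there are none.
E, F

G spans [11,13]; an op avoiding the whole window 11..13 is ordered, any other is concurrent
A [1,2]: before
B [3,7]: before
C [4,6]: before
D [5,10]: before
E [8,14]: concurrent
F [9,12]: concurrent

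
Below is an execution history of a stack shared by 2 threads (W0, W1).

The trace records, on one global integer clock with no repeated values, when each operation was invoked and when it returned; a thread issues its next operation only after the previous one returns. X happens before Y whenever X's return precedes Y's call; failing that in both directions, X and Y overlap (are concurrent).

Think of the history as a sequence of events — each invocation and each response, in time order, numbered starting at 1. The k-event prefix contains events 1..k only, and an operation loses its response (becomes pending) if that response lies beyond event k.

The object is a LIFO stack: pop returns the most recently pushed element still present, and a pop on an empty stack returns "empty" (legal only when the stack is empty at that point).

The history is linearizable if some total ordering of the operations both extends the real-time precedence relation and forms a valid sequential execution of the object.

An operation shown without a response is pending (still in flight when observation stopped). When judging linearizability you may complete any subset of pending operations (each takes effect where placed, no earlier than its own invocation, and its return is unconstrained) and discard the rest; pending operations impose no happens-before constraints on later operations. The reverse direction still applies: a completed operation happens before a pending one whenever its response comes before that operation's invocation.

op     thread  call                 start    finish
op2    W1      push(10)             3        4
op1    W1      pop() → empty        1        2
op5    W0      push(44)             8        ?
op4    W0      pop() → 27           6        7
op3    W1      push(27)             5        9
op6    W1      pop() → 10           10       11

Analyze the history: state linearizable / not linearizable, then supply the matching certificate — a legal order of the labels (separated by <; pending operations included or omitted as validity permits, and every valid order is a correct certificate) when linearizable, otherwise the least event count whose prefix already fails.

linearizable — witness: op1 < op2 < op3 < op4 < op6

1. op1 pop() → empty, leaving stack <>
2. op2 push(10), leaving stack <10>
3. op3 push(27), leaving stack <10,27>
4. op4 pop() → 27, leaving stack <10>
5. op6 pop() → 10, leaving stack <>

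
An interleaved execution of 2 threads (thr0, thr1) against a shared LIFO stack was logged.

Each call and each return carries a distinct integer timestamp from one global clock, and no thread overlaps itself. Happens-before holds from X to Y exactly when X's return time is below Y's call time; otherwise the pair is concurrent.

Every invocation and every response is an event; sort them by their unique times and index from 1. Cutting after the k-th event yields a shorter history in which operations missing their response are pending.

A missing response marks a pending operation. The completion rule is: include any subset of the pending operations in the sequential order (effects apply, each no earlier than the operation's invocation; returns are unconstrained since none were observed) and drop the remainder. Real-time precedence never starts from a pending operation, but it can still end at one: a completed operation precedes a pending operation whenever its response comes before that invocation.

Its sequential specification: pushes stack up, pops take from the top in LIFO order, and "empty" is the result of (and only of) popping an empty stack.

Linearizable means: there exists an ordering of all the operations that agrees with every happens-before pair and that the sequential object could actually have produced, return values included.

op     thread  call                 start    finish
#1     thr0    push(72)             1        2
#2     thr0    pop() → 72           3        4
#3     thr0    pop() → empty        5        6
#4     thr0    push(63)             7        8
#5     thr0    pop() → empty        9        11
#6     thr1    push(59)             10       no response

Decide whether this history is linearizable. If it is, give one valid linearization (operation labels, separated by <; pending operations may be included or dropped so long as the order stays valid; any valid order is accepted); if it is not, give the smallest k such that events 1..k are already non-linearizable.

the violation lands at event 11, #5's response at time 11: events 1..10 linearize, events 1..11 do not
exhaustive check: the 5 completed LIFO stack ops admit one real-time order; illegal
completion choices over the 1 pending operation (#6) were checked; none helps
sample order #1, #2, #3, #4, #5 (pending dropped) stalls at step 5 — #5 pop() → empty has no legal effect

not linearizable — minimal violating prefix: 11 events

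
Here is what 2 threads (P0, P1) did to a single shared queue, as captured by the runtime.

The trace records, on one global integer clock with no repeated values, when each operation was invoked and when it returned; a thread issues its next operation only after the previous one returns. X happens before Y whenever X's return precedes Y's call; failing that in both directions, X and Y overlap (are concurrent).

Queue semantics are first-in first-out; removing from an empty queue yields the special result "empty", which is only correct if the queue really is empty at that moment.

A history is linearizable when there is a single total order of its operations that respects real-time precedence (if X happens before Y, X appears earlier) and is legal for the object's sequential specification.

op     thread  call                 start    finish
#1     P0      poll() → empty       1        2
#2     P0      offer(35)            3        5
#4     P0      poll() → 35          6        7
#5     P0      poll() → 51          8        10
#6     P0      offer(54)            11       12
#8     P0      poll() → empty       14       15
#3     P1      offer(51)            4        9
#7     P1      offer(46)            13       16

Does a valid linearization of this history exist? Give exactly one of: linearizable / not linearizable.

not linearizable

events 1..14 are fine; event 15 — the response of #8 at time 15 — makes the prefix non-linearizable
checked exhaustively: 4 real-time-consistent orders of 7 completed operations, zero legal queue replays
including or dropping the 1 pending operation (#7) in any combination fails
one such order, #1, #2, #3, #4, #5, #6, #8 (pending dropped), breaks at step 7 where #8 poll() → empty is illegal
one such order, #1, #2, #4, #3, #5, #6, #8 (pending dropped), breaks at step 7 where #8 poll() → empty is illegal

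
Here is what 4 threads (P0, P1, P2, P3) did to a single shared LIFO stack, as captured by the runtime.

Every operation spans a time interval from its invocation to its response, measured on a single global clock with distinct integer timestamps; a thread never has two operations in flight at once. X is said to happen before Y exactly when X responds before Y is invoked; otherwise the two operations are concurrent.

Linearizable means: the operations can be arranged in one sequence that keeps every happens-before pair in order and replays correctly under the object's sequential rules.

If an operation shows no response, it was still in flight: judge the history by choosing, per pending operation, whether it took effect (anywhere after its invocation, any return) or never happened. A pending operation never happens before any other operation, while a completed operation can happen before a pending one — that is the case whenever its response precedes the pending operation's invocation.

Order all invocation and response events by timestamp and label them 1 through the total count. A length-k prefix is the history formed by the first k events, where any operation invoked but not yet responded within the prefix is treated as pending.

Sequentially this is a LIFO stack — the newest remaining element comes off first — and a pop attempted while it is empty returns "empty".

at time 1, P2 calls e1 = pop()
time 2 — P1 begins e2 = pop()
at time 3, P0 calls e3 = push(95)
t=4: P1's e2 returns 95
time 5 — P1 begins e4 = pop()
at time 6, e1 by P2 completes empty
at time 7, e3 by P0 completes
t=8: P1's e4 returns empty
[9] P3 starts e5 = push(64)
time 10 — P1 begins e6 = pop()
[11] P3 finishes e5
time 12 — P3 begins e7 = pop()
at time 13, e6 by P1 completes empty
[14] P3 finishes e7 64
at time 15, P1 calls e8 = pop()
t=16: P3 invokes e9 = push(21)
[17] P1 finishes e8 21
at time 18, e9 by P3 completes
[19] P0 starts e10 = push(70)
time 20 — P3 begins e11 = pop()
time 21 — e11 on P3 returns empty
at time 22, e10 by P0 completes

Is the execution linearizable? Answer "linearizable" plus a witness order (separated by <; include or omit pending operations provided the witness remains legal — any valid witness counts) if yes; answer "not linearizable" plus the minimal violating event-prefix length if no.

linearizable — witness: e1 < e3 < e2 < e4 < e5 < e7 < e6 < e9 < e8 < e11 < e10

1. e1 pop() → empty, leaving stack <>
2. e3 push(95), leaving stack <95>
3. e2 pop() → 95, leaving stack <>
4. e4 pop() → empty, leaving stack <>
5. e5 push(64), leaving stack <64>
6. e7 pop() → 64, leaving stack <>
7. e6 pop() → empty, leaving stack <>
8. e9 push(21), leaving stack <21>
9. e8 pop() → 21, leaving stack <>
10. e11 pop() → empty, leaving stack <>
11. e10 push(70), leaving stack <70>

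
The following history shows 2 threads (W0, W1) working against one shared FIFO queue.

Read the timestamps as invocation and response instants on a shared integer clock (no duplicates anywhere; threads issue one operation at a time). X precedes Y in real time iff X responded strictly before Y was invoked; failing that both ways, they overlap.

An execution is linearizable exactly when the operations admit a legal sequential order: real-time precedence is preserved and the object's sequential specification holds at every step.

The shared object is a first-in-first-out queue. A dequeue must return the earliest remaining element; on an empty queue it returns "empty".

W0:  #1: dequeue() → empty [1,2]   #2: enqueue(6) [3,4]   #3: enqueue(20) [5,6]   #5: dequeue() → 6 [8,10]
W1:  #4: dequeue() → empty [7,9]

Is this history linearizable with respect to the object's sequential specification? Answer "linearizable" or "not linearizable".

not linearizable

already the first 9 events (up to #4's response at time 9) admit no linearization; the first 8 still do
a single order respects real time; the 4 completed FIFO queue operations fail replay along it
no completion choice of the 1 pending operation (#5) rescues it — every subset was tried
one such order, #1, #2, #3, #4 (pending dropped), breaks at step 4 where #4 dequeue() → empty is illegal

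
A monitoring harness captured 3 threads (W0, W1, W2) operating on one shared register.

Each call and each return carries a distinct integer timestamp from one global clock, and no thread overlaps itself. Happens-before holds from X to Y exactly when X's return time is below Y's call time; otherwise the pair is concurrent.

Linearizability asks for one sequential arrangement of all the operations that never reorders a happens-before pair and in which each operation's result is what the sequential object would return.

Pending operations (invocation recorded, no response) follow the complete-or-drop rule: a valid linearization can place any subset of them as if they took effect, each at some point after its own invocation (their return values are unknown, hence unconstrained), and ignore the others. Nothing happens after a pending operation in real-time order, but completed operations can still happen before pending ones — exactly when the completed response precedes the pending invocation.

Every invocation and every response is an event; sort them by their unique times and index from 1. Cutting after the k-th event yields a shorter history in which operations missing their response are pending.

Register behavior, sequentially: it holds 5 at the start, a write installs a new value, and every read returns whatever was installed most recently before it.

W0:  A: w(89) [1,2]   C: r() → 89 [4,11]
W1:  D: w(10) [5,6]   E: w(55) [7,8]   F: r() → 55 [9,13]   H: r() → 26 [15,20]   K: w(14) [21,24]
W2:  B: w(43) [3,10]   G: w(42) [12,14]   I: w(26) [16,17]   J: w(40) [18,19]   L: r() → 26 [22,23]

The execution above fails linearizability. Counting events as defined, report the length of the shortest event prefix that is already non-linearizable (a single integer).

23

events 1..22 are still linearizable — one witness is A, C, B, D, E, F, G, I, H, J:
1. A w(89), leaving value 89
2. C r() → 89, leaving value 89
3. B w(43), leaving value 43
4. D w(10), leaving value 10
5. E w(55), leaving value 55
6. F r() → 55, leaving value 55
7. G w(42), leaving value 42
8. I w(26), leaving value 26
9. H r() → 26, leaving value 26
10. J w(40), leaving value 40
adding event 23 (L responds at 23) leaves no legal real-time order
completion choices over the 1 pending operation (K) were checked; none helps
sample order A, B, C, D, E, F, G, H, I, J, L (pending dropped) stalls at step 3 — C r() → 89 has no legal effect
sample order A, B, C, D, E, F, G, I, H, J, L (pending dropped) stalls at step 3 — C r() → 89 has no legal effect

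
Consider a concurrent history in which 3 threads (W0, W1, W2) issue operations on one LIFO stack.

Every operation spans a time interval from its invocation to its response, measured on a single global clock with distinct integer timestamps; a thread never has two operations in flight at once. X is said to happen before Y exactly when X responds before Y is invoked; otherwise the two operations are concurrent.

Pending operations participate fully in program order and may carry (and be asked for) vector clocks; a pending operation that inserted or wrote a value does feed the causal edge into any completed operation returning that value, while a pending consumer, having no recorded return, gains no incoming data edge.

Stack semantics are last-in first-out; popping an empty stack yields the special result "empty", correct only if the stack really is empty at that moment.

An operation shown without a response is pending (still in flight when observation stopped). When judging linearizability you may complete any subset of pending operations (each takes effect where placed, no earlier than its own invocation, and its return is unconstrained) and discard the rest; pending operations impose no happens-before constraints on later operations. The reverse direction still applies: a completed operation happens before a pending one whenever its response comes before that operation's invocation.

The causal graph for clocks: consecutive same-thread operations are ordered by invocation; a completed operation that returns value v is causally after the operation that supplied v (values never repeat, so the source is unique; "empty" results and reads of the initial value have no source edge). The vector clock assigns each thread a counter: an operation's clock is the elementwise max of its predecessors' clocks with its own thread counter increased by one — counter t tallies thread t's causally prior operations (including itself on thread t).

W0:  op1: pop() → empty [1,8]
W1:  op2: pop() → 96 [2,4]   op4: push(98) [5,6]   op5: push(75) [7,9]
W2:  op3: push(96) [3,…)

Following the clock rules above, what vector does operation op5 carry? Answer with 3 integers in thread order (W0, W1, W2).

root op op3, invoked 3: fresh clock plus W2's own tick → (0, 0, 1)
root op op1, invoked 1: fresh clock plus W0's own tick → (1, 0, 0)
merge at op2 (invoked 2): VC(op3)=(0, 0, 1), own-thread bump on W1 → (0, 1, 1)
merge at op4 (invoked 5): VC(op2)=(0, 1, 1), own-thread bump on W1 → (0, 2, 1)
merge at op5 (invoked 7): VC(op4)=(0, 2, 1), own-thread bump on W1 → (0, 3, 1)
target: VC(op5) = (0, 3, 1)

(0, 3, 1)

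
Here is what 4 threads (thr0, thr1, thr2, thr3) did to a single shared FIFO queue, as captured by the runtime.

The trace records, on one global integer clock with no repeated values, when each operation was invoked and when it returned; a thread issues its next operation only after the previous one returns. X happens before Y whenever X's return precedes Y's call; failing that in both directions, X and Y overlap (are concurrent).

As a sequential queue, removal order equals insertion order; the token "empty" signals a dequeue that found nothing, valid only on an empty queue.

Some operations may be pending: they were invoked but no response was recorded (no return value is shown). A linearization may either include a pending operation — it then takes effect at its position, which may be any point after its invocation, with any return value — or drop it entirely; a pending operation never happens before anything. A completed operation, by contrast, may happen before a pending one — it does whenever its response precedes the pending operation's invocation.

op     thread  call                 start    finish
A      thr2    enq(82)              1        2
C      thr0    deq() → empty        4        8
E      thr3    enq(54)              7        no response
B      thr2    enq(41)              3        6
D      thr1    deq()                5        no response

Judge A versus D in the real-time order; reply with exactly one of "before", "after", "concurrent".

A spans [1,2], D spans [5,…)
resp(A)=2 < inv(D)=5

before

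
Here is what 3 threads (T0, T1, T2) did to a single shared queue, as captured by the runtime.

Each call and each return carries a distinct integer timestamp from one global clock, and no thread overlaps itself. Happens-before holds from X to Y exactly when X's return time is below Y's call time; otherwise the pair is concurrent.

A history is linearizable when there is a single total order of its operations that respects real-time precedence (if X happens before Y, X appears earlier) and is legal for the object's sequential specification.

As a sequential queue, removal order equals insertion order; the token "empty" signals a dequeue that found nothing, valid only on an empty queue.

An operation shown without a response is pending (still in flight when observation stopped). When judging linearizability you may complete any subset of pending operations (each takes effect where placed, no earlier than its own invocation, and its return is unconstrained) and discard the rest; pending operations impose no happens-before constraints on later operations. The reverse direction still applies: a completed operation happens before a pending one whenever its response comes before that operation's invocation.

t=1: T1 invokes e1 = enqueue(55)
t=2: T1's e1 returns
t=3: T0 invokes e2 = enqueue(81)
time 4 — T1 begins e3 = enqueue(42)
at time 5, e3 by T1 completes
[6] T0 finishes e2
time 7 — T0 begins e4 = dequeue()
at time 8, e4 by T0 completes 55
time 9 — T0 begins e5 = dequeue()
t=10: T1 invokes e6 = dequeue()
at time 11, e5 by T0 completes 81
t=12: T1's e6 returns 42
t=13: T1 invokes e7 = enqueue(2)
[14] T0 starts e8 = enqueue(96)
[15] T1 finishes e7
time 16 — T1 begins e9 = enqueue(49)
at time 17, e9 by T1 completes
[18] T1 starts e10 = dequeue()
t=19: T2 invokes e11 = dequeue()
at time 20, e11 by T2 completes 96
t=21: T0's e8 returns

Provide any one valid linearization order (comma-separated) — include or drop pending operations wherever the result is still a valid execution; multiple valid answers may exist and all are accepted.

step 1: e1 enqueue(55) — queue <55>
step 2: e2 enqueue(81) — queue <55,81>
step 3: e3 enqueue(42) — queue <55,81,42>
step 4: e4 dequeue() → 55 — queue <81,42>
step 5: e5 dequeue() → 81 — queue <42>
step 6: e6 dequeue() → 42 — queue <>
step 7: e7 enqueue(2) — queue <2>
step 8: e8 enqueue(96) — queue <2,96>
step 9: e9 enqueue(49) — queue <2,96,49>
step 10: e10 dequeue() (pending, included) — queue <96,49>
step 11: e11 dequeue() → 96 — queue <49>

e1, e2, e3, e4, e5, e6, e7, e8, e9, e10, e11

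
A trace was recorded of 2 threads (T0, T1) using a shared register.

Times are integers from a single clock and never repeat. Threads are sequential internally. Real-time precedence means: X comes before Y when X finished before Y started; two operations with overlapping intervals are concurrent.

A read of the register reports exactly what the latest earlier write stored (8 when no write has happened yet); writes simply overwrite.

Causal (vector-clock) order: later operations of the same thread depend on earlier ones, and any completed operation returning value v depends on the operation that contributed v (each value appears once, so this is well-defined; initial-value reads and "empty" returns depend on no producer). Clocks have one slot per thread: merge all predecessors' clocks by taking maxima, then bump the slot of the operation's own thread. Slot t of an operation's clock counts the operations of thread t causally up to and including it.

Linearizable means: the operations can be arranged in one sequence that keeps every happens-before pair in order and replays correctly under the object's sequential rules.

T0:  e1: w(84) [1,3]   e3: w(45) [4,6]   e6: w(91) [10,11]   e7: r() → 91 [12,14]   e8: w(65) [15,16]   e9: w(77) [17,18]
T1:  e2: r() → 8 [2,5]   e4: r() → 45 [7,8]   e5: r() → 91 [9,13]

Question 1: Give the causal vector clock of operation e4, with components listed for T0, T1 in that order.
Answer: (2, 2)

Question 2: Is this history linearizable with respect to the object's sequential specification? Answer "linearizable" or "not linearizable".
witness order: e2, e1, e3, e4, e6, e5, e7, e8, e9
step 1: e2 r() → 8 — value 8
step 2: e1 w(84) — value 84
step 3: e3 w(45) — value 45
step 4: e4 r() → 45 — value 45
step 5: e6 w(91) — value 91
step 6: e5 r() → 91 — value 91
step 7: e7 r() → 91 — value 91
step 8: e8 w(65) — value 65
step 9: e9 w(77) — value 77

linearizable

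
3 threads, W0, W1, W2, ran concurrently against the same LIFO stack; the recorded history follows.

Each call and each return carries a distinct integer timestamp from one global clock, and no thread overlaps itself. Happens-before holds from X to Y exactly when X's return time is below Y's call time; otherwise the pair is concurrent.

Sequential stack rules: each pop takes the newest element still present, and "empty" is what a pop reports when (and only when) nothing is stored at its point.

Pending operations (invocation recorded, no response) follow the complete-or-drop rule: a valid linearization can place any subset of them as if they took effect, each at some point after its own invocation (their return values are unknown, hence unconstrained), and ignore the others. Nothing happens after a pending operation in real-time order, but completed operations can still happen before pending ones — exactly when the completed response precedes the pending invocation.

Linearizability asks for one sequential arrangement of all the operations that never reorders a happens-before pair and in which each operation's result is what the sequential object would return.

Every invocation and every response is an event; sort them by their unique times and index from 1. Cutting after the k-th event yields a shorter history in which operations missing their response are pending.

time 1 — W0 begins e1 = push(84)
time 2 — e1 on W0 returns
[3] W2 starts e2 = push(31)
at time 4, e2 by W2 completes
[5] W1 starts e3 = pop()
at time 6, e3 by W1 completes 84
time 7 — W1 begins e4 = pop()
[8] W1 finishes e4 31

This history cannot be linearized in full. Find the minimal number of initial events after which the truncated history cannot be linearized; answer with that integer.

a valid linearization of events 1..5 exists, for instance e1, e2:
1. e1 push(84), leaving stack <84>
2. e2 push(31), leaving stack <84,31>
with event 6 included (e3 responding at time 6), all real-time-consistent orders fail
for example e1, e2, e3 fails at step 3: e3 pop() → 84 is not legal there

6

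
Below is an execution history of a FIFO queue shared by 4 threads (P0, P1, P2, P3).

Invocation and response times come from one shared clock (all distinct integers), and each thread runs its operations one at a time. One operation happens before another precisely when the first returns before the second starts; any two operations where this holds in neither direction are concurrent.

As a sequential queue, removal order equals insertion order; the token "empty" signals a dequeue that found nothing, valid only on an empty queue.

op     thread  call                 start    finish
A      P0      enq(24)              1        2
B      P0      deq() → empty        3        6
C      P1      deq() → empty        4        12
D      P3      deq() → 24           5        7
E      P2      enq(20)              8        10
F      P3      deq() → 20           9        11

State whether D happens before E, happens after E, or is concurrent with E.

D spans [5,7], E spans [8,10]
resp(D)=7 < inv(E)=8

before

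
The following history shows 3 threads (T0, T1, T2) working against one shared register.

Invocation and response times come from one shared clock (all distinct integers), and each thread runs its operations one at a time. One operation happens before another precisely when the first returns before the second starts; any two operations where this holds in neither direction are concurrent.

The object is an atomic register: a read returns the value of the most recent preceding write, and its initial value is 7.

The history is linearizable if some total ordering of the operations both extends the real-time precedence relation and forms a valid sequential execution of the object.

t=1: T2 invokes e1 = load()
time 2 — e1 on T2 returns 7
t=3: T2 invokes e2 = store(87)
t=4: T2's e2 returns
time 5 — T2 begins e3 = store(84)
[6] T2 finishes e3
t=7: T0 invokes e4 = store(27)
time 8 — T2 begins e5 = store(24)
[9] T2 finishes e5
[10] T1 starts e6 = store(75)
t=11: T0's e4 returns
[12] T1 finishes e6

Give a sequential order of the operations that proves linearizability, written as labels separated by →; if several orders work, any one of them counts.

e1 → e2 → e3 → e4 → e5 → e6

after step 1 (e1 load() → 7): value 7
after step 2 (e2 store(87)): value 87
after step 3 (e3 store(84)): value 84
after step 4 (e4 store(27)): value 27
after step 5 (e5 store(24)): value 24
after step 6 (e6 store(75)): value 75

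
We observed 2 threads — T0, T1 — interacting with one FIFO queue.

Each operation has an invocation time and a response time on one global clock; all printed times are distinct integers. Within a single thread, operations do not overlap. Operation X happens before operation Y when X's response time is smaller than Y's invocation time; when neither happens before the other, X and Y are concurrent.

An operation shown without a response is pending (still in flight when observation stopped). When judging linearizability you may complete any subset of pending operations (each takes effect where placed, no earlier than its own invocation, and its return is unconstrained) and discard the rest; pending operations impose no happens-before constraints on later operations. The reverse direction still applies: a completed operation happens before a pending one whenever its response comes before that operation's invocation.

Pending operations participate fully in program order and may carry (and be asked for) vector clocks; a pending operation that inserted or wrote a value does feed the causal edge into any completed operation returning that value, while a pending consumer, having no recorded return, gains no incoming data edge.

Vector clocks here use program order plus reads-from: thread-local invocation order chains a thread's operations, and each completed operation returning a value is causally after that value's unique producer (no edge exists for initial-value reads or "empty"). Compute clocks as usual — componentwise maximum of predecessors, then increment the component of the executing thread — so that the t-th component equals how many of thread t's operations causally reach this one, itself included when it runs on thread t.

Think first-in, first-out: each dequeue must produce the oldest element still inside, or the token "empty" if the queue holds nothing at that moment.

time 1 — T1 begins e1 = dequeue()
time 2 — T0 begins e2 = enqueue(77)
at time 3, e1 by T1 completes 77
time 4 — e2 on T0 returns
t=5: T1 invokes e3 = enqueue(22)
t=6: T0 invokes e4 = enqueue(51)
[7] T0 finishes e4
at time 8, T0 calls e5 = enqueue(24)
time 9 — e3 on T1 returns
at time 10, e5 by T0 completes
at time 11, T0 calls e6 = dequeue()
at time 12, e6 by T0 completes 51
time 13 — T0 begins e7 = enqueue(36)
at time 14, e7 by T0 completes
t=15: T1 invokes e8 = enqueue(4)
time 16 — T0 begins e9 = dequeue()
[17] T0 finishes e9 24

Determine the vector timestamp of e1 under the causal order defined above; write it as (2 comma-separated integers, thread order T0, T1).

(1, 1)

no predecessors for e2 (invoked 2): T0 increments from zero → (1, 0)
e1 (invocation 1): componentwise max over VC(e2)=(1, 0), +1 at T1, giving (1, 1)
e4 (invocation 6): componentwise max over VC(e2)=(1, 0), +1 at T0, giving (2, 0)
e3 (invocation 5): componentwise max over VC(e1)=(1, 1), +1 at T1, giving (1, 2)
e5 (invocation 8): componentwise max over VC(e4)=(2, 0), +1 at T0, giving (3, 0)
e8 (invocation 15): componentwise max over VC(e3)=(1, 2), +1 at T1, giving (1, 3)
e6 (invocation 11): componentwise max over VC(e4)=(2, 0), VC(e5)=(3, 0), +1 at T0, giving (4, 0)
e7 (invocation 13): componentwise max over VC(e6)=(4, 0), +1 at T0, giving (5, 0)
e9 (invocation 16): componentwise max over VC(e5)=(3, 0), VC(e7)=(5, 0), +1 at T0, giving (6, 0)
target: VC(e1) = (1, 1)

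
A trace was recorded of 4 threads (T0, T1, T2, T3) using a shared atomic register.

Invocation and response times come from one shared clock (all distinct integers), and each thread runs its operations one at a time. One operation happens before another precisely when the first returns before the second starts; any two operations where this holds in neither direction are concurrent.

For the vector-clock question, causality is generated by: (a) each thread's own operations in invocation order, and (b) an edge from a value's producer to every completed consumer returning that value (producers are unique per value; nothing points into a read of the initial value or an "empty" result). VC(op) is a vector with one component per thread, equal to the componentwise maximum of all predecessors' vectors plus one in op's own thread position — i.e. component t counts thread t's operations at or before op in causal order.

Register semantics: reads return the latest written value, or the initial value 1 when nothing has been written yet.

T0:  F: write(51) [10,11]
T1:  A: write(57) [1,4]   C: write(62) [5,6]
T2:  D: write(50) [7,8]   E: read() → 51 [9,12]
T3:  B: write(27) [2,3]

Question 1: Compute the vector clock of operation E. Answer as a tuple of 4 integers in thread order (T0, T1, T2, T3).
Answer: (1, 0, 2, 0)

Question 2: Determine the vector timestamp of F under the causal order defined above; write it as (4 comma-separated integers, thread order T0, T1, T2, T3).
Answer: (1, 0, 0, 0)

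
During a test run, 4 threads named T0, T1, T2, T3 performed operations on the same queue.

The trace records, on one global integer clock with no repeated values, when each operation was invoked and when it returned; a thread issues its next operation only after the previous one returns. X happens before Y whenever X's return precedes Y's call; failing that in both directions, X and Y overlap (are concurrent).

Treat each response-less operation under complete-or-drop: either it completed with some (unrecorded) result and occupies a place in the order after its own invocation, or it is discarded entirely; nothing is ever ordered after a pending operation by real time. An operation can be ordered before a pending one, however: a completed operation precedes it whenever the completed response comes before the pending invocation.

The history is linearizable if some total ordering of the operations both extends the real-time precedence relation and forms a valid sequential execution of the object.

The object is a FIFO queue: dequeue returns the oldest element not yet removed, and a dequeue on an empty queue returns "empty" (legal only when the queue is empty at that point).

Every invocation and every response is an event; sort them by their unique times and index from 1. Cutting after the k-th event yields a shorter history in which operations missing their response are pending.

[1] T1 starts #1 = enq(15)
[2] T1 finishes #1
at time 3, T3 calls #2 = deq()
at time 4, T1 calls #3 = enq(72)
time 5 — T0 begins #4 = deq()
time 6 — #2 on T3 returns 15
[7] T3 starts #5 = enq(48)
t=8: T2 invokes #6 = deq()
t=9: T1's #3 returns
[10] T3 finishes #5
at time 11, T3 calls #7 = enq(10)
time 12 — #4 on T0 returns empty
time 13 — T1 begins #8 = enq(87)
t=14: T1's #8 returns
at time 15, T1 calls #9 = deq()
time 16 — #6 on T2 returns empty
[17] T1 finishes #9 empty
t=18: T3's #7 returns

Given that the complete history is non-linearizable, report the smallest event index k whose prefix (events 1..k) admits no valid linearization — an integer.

events 1..16 are still linearizable — one witness is #1, #2, #4, #6, #3, #5, #7, #8:
step 1: #1 enq(15) — queue <15>
step 2: #2 deq() → 15 — queue <>
step 3: #4 deq() → empty — queue <>
step 4: #6 deq() → empty — queue <>
step 5: #3 enq(72) — queue <72>
step 6: #5 enq(48) — queue <72,48>
step 7: #7 enq(10) (pending, included) — queue <72,48,10>
step 8: #8 enq(87) — queue <72,48,10,87>
event 17 — #9's response, time 17 — after it, nothing linearizes
no completion choice of the 1 pending operation (#7) rescues it — every subset was tried
take #1, #2, #3, #4, #5, #6, #8, #9 (pending dropped): step 4 already fails, because #4 deq() → empty cannot occur there
take #1, #2, #3, #4, #5, #8, #6, #9 (pending dropped): step 4 already fails, because #4 deq() → empty cannot occur there

17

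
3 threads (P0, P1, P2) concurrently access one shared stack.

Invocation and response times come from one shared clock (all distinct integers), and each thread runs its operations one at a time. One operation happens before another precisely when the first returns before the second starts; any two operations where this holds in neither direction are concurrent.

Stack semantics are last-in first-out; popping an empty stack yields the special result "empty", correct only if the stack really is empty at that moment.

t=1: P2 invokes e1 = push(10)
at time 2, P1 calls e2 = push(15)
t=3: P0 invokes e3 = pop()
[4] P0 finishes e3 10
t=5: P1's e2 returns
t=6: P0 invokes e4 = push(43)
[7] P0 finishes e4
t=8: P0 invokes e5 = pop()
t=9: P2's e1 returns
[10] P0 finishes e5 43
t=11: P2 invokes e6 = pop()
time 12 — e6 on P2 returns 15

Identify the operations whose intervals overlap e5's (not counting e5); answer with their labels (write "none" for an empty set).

e1

e5 spans [8,10]: anything still running between times 8 and 10 counts as concurrent
e1 [1,9]: concurrent
e2 [2,5]: before
e3 [3,4]: before
e4 [6,7]: before
e6 [11,12]: after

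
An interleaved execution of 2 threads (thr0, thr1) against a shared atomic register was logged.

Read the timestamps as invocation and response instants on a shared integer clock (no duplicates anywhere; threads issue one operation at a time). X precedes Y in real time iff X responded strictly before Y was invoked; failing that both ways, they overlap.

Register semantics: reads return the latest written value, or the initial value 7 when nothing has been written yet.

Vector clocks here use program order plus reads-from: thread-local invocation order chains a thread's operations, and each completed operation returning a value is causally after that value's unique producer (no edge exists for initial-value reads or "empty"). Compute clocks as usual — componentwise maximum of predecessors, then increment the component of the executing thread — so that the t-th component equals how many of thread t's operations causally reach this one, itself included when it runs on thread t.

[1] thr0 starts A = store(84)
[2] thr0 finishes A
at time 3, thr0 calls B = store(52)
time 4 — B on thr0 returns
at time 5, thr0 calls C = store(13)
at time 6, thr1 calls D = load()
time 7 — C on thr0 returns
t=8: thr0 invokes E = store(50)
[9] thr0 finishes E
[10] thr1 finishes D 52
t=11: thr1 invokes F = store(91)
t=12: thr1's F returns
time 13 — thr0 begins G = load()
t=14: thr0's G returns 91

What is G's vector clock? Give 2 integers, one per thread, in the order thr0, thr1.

VC(A, invoked at 1): no causal predecessors; +1 on thr0 → (1, 0)
merge at B (invoked 3): VC(A)=(1, 0), own-thread bump on thr0 → (2, 0)
merge at D (invoked 6): VC(B)=(2, 0), own-thread bump on thr1 → (2, 1)
merge at C (invoked 5): VC(B)=(2, 0), own-thread bump on thr0 → (3, 0)
merge at F (invoked 11): VC(D)=(2, 1), own-thread bump on thr1 → (2, 2)
merge at E (invoked 8): VC(C)=(3, 0), own-thread bump on thr0 → (4, 0)
merge at G (invoked 13): VC(E)=(4, 0), VC(F)=(2, 2), own-thread bump on thr0 → (5, 2)
target: VC(G) = (5, 2)

(5, 2)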